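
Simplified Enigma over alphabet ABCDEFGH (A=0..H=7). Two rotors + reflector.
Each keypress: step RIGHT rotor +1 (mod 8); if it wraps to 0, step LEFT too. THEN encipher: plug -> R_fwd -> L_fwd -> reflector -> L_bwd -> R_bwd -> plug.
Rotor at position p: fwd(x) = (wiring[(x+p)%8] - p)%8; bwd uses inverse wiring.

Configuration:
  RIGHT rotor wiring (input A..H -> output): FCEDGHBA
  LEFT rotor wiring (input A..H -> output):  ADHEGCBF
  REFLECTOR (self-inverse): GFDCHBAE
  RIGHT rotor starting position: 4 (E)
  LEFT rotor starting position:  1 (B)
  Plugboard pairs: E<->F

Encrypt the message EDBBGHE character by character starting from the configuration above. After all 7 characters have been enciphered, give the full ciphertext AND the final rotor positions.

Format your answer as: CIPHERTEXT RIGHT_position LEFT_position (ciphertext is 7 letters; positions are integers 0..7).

Char 1 ('E'): step: R->5, L=1; E->plug->F->R->H->L->H->refl->E->L'->G->R'->G->plug->G
Char 2 ('D'): step: R->6, L=1; D->plug->D->R->E->L->B->refl->F->L'->D->R'->A->plug->A
Char 3 ('B'): step: R->7, L=1; B->plug->B->R->G->L->E->refl->H->L'->H->R'->F->plug->E
Char 4 ('B'): step: R->0, L->2 (L advanced); B->plug->B->R->C->L->E->refl->H->L'->E->R'->C->plug->C
Char 5 ('G'): step: R->1, L=2; G->plug->G->R->H->L->B->refl->F->L'->A->R'->F->plug->E
Char 6 ('H'): step: R->2, L=2; H->plug->H->R->A->L->F->refl->B->L'->H->R'->E->plug->F
Char 7 ('E'): step: R->3, L=2; E->plug->F->R->C->L->E->refl->H->L'->E->R'->C->plug->C
Final: ciphertext=GAECEFC, RIGHT=3, LEFT=2

Answer: GAECEFC 3 2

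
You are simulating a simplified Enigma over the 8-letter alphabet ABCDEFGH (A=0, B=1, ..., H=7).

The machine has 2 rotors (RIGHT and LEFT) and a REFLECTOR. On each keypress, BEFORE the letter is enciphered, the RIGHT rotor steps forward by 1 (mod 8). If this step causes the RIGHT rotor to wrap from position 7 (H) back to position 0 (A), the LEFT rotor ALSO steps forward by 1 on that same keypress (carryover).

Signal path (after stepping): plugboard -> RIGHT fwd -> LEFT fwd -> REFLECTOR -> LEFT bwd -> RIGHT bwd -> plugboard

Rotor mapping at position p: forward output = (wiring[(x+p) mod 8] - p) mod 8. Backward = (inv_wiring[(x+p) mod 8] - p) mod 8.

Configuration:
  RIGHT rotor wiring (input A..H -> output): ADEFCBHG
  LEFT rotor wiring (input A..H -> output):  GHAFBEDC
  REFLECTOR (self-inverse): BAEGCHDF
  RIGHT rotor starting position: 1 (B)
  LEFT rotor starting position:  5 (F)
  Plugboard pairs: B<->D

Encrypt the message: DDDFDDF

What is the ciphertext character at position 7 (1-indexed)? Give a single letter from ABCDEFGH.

Char 1 ('D'): step: R->2, L=5; D->plug->B->R->D->L->B->refl->A->L'->G->R'->G->plug->G
Char 2 ('D'): step: R->3, L=5; D->plug->B->R->H->L->E->refl->C->L'->E->R'->D->plug->B
Char 3 ('D'): step: R->4, L=5; D->plug->B->R->F->L->D->refl->G->L'->B->R'->H->plug->H
Char 4 ('F'): step: R->5, L=5; F->plug->F->R->H->L->E->refl->C->L'->E->R'->A->plug->A
Char 5 ('D'): step: R->6, L=5; D->plug->B->R->A->L->H->refl->F->L'->C->R'->C->plug->C
Char 6 ('D'): step: R->7, L=5; D->plug->B->R->B->L->G->refl->D->L'->F->R'->D->plug->B
Char 7 ('F'): step: R->0, L->6 (L advanced); F->plug->F->R->B->L->E->refl->C->L'->E->R'->C->plug->C

C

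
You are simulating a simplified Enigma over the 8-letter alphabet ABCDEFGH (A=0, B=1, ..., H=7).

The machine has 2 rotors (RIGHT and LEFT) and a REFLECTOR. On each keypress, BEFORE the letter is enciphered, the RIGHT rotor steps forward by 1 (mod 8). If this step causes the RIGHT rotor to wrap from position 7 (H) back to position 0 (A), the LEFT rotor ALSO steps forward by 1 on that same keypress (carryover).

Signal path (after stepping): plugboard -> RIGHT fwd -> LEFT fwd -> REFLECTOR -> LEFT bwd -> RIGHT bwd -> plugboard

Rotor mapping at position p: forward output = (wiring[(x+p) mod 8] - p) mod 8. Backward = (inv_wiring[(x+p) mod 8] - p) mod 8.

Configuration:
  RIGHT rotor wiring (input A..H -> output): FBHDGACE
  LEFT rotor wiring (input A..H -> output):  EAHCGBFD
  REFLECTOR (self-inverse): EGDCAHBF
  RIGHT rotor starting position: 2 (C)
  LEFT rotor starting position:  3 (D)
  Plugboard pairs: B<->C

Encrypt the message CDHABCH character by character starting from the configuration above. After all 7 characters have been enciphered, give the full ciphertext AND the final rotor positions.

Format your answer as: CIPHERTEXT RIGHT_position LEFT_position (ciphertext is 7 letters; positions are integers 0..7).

Char 1 ('C'): step: R->3, L=3; C->plug->B->R->D->L->C->refl->D->L'->B->R'->E->plug->E
Char 2 ('D'): step: R->4, L=3; D->plug->D->R->A->L->H->refl->F->L'->G->R'->C->plug->B
Char 3 ('H'): step: R->5, L=3; H->plug->H->R->B->L->D->refl->C->L'->D->R'->A->plug->A
Char 4 ('A'): step: R->6, L=3; A->plug->A->R->E->L->A->refl->E->L'->H->R'->C->plug->B
Char 5 ('B'): step: R->7, L=3; B->plug->C->R->C->L->G->refl->B->L'->F->R'->A->plug->A
Char 6 ('C'): step: R->0, L->4 (L advanced); C->plug->B->R->B->L->F->refl->H->L'->D->R'->D->plug->D
Char 7 ('H'): step: R->1, L=4; H->plug->H->R->E->L->A->refl->E->L'->F->R'->D->plug->D
Final: ciphertext=EBABADD, RIGHT=1, LEFT=4

Answer: EBABADD 1 4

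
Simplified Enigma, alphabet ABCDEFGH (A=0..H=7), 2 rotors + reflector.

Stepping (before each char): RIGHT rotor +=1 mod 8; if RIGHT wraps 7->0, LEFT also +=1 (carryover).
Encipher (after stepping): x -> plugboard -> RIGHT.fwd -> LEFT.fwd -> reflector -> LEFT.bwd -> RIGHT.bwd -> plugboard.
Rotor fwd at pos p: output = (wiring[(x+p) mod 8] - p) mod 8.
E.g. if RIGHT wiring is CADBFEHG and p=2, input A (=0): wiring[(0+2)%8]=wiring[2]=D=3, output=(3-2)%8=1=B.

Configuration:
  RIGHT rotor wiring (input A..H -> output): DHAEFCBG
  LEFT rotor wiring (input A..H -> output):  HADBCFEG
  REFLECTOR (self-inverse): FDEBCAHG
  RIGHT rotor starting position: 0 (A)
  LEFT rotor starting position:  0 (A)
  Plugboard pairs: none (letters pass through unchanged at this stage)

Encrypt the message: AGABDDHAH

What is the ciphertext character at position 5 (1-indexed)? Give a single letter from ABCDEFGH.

Char 1 ('A'): step: R->1, L=0; A->plug->A->R->G->L->E->refl->C->L'->E->R'->D->plug->D
Char 2 ('G'): step: R->2, L=0; G->plug->G->R->B->L->A->refl->F->L'->F->R'->H->plug->H
Char 3 ('A'): step: R->3, L=0; A->plug->A->R->B->L->A->refl->F->L'->F->R'->H->plug->H
Char 4 ('B'): step: R->4, L=0; B->plug->B->R->G->L->E->refl->C->L'->E->R'->G->plug->G
Char 5 ('D'): step: R->5, L=0; D->plug->D->R->G->L->E->refl->C->L'->E->R'->B->plug->B

B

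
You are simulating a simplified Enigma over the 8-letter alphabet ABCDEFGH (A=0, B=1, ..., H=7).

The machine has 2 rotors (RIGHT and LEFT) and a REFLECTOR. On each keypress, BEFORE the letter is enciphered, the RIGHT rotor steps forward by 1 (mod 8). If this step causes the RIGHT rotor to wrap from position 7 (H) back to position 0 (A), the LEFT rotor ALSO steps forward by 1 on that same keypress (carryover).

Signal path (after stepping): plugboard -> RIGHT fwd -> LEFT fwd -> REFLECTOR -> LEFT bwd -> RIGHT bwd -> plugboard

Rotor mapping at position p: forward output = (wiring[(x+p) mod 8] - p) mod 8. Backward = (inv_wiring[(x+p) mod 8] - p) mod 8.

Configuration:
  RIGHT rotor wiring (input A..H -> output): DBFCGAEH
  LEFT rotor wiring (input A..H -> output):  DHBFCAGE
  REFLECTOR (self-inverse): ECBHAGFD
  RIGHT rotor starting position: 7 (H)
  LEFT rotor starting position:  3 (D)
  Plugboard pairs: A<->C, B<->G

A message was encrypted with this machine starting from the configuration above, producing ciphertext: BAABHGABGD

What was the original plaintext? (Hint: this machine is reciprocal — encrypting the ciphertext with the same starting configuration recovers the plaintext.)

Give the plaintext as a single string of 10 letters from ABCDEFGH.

Char 1 ('B'): step: R->0, L->4 (L advanced); B->plug->G->R->E->L->H->refl->D->L'->F->R'->C->plug->A
Char 2 ('A'): step: R->1, L=4; A->plug->C->R->B->L->E->refl->A->L'->D->R'->F->plug->F
Char 3 ('A'): step: R->2, L=4; A->plug->C->R->E->L->H->refl->D->L'->F->R'->F->plug->F
Char 4 ('B'): step: R->3, L=4; B->plug->G->R->G->L->F->refl->G->L'->A->R'->F->plug->F
Char 5 ('H'): step: R->4, L=4; H->plug->H->R->G->L->F->refl->G->L'->A->R'->C->plug->A
Char 6 ('G'): step: R->5, L=4; G->plug->B->R->H->L->B->refl->C->L'->C->R'->C->plug->A
Char 7 ('A'): step: R->6, L=4; A->plug->C->R->F->L->D->refl->H->L'->E->R'->F->plug->F
Char 8 ('B'): step: R->7, L=4; B->plug->G->R->B->L->E->refl->A->L'->D->R'->E->plug->E
Char 9 ('G'): step: R->0, L->5 (L advanced); G->plug->B->R->B->L->B->refl->C->L'->E->R'->G->plug->B
Char 10 ('D'): step: R->1, L=5; D->plug->D->R->F->L->E->refl->A->L'->G->R'->G->plug->B

Answer: AFFFAAFEBB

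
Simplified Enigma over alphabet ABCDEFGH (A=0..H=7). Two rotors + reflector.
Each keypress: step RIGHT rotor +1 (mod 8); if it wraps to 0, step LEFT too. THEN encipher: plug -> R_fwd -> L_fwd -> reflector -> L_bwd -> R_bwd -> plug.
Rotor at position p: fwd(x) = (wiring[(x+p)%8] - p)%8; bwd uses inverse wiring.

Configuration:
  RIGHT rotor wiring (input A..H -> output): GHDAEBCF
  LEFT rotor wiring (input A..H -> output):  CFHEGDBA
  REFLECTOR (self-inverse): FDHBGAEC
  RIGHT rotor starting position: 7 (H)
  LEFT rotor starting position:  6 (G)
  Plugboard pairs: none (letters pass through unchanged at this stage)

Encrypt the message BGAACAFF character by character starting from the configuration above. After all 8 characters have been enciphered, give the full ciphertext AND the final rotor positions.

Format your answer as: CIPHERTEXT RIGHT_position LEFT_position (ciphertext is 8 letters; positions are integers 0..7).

Char 1 ('B'): step: R->0, L->7 (L advanced); B->plug->B->R->H->L->C->refl->H->L'->F->R'->H->plug->H
Char 2 ('G'): step: R->1, L=7; G->plug->G->R->E->L->F->refl->A->L'->D->R'->D->plug->D
Char 3 ('A'): step: R->2, L=7; A->plug->A->R->B->L->D->refl->B->L'->A->R'->E->plug->E
Char 4 ('A'): step: R->3, L=7; A->plug->A->R->F->L->H->refl->C->L'->H->R'->D->plug->D
Char 5 ('C'): step: R->4, L=7; C->plug->C->R->G->L->E->refl->G->L'->C->R'->E->plug->E
Char 6 ('A'): step: R->5, L=7; A->plug->A->R->E->L->F->refl->A->L'->D->R'->G->plug->G
Char 7 ('F'): step: R->6, L=7; F->plug->F->R->C->L->G->refl->E->L'->G->R'->G->plug->G
Char 8 ('F'): step: R->7, L=7; F->plug->F->R->F->L->H->refl->C->L'->H->R'->B->plug->B
Final: ciphertext=HDEDEGGB, RIGHT=7, LEFT=7

Answer: HDEDEGGB 7 7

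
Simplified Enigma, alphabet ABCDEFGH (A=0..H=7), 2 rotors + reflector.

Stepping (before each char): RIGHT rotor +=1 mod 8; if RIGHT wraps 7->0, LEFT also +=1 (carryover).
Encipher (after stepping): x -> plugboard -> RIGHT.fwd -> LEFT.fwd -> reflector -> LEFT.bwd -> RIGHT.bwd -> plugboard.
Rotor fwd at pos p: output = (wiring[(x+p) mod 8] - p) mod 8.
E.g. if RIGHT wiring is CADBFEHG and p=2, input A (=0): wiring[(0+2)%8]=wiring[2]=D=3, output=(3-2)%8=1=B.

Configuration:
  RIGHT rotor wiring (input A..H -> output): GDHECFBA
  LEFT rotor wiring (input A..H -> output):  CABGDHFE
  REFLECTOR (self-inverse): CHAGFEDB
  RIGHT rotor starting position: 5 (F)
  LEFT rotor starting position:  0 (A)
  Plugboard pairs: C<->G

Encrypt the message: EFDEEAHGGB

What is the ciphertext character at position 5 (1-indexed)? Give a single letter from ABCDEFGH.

Char 1 ('E'): step: R->6, L=0; E->plug->E->R->B->L->A->refl->C->L'->A->R'->C->plug->G
Char 2 ('F'): step: R->7, L=0; F->plug->F->R->D->L->G->refl->D->L'->E->R'->C->plug->G
Char 3 ('D'): step: R->0, L->1 (L advanced); D->plug->D->R->E->L->G->refl->D->L'->G->R'->A->plug->A
Char 4 ('E'): step: R->1, L=1; E->plug->E->R->E->L->G->refl->D->L'->G->R'->B->plug->B
Char 5 ('E'): step: R->2, L=1; E->plug->E->R->H->L->B->refl->H->L'->A->R'->C->plug->G

G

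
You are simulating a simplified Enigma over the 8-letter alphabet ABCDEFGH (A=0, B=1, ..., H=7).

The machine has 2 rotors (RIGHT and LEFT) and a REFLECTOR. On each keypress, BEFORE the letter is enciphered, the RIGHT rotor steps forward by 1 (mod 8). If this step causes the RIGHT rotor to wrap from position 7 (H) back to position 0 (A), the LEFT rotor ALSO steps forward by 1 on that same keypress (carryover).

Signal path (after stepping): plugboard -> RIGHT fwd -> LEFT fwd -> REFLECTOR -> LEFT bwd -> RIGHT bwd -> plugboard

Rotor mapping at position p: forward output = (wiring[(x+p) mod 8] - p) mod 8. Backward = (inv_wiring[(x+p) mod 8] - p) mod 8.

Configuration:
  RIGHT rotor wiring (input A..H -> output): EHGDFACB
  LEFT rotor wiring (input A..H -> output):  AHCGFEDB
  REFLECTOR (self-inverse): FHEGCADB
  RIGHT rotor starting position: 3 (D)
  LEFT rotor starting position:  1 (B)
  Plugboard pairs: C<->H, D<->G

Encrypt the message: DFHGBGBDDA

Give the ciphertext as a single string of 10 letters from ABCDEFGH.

Answer: HGCDFBHHHF

Derivation:
Char 1 ('D'): step: R->4, L=1; D->plug->G->R->C->L->F->refl->A->L'->G->R'->C->plug->H
Char 2 ('F'): step: R->5, L=1; F->plug->F->R->B->L->B->refl->H->L'->H->R'->D->plug->G
Char 3 ('H'): step: R->6, L=1; H->plug->C->R->G->L->A->refl->F->L'->C->R'->H->plug->C
Char 4 ('G'): step: R->7, L=1; G->plug->D->R->H->L->H->refl->B->L'->B->R'->G->plug->D
Char 5 ('B'): step: R->0, L->2 (L advanced); B->plug->B->R->H->L->F->refl->A->L'->A->R'->F->plug->F
Char 6 ('G'): step: R->1, L=2; G->plug->D->R->E->L->B->refl->H->L'->F->R'->B->plug->B
Char 7 ('B'): step: R->2, L=2; B->plug->B->R->B->L->E->refl->C->L'->D->R'->C->plug->H
Char 8 ('D'): step: R->3, L=2; D->plug->G->R->E->L->B->refl->H->L'->F->R'->C->plug->H
Char 9 ('D'): step: R->4, L=2; D->plug->G->R->C->L->D->refl->G->L'->G->R'->C->plug->H
Char 10 ('A'): step: R->5, L=2; A->plug->A->R->D->L->C->refl->E->L'->B->R'->F->plug->F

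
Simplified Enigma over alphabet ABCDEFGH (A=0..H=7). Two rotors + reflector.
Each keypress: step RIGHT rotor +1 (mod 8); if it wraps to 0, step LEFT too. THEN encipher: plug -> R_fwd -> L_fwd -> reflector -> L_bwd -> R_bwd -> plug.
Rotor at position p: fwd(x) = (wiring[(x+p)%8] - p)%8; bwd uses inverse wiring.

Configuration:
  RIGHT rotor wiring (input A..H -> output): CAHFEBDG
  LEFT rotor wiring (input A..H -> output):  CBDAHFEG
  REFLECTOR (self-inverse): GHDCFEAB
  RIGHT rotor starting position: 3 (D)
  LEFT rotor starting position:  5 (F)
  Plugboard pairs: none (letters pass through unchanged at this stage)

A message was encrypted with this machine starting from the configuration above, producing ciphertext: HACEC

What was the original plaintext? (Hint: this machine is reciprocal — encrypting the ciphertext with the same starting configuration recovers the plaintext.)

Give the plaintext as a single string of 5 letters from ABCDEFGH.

Answer: DEHAH

Derivation:
Char 1 ('H'): step: R->4, L=5; H->plug->H->R->B->L->H->refl->B->L'->C->R'->D->plug->D
Char 2 ('A'): step: R->5, L=5; A->plug->A->R->E->L->E->refl->F->L'->D->R'->E->plug->E
Char 3 ('C'): step: R->6, L=5; C->plug->C->R->E->L->E->refl->F->L'->D->R'->H->plug->H
Char 4 ('E'): step: R->7, L=5; E->plug->E->R->G->L->D->refl->C->L'->H->R'->A->plug->A
Char 5 ('C'): step: R->0, L->6 (L advanced); C->plug->C->R->H->L->H->refl->B->L'->G->R'->H->plug->H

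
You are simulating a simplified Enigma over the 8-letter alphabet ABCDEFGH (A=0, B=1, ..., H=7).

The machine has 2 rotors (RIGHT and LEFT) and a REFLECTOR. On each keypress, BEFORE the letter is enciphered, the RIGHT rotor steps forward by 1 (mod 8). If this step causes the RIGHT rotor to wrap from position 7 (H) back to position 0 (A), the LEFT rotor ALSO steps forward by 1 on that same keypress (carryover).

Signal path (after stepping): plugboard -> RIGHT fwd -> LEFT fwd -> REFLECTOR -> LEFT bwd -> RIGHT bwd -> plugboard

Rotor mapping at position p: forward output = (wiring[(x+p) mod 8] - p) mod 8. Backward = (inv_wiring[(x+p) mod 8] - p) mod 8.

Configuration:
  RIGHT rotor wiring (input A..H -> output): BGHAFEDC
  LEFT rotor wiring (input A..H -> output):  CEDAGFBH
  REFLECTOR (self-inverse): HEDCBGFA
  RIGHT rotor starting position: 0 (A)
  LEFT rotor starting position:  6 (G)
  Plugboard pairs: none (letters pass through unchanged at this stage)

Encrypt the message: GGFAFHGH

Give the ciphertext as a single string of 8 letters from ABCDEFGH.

Char 1 ('G'): step: R->1, L=6; G->plug->G->R->B->L->B->refl->E->L'->C->R'->F->plug->F
Char 2 ('G'): step: R->2, L=6; G->plug->G->R->H->L->H->refl->A->L'->G->R'->B->plug->B
Char 3 ('F'): step: R->3, L=6; F->plug->F->R->G->L->A->refl->H->L'->H->R'->E->plug->E
Char 4 ('A'): step: R->4, L=6; A->plug->A->R->B->L->B->refl->E->L'->C->R'->F->plug->F
Char 5 ('F'): step: R->5, L=6; F->plug->F->R->C->L->E->refl->B->L'->B->R'->E->plug->E
Char 6 ('H'): step: R->6, L=6; H->plug->H->R->G->L->A->refl->H->L'->H->R'->G->plug->G
Char 7 ('G'): step: R->7, L=6; G->plug->G->R->F->L->C->refl->D->L'->A->R'->D->plug->D
Char 8 ('H'): step: R->0, L->7 (L advanced); H->plug->H->R->C->L->F->refl->G->L'->G->R'->B->plug->B

Answer: FBEFEGDB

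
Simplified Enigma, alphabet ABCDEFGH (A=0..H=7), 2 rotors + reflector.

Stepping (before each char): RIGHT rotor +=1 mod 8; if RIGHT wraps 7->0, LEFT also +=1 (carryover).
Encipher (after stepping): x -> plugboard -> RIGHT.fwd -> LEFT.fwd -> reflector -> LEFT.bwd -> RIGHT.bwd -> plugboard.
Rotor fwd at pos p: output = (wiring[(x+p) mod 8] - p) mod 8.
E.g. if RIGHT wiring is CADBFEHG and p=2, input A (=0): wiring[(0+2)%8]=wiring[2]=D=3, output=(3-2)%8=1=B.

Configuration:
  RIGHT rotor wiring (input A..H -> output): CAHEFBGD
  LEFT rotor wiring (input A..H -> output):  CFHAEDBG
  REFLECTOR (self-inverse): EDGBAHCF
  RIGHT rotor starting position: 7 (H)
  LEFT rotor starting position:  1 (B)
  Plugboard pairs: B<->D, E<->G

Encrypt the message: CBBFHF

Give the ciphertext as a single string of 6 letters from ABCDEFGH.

Char 1 ('C'): step: R->0, L->2 (L advanced); C->plug->C->R->H->L->D->refl->B->L'->D->R'->H->plug->H
Char 2 ('B'): step: R->1, L=2; B->plug->D->R->E->L->H->refl->F->L'->A->R'->E->plug->G
Char 3 ('B'): step: R->2, L=2; B->plug->D->R->H->L->D->refl->B->L'->D->R'->C->plug->C
Char 4 ('F'): step: R->3, L=2; F->plug->F->R->H->L->D->refl->B->L'->D->R'->D->plug->B
Char 5 ('H'): step: R->4, L=2; H->plug->H->R->A->L->F->refl->H->L'->E->R'->F->plug->F
Char 6 ('F'): step: R->5, L=2; F->plug->F->R->C->L->C->refl->G->L'->B->R'->B->plug->D

Answer: HGCBFD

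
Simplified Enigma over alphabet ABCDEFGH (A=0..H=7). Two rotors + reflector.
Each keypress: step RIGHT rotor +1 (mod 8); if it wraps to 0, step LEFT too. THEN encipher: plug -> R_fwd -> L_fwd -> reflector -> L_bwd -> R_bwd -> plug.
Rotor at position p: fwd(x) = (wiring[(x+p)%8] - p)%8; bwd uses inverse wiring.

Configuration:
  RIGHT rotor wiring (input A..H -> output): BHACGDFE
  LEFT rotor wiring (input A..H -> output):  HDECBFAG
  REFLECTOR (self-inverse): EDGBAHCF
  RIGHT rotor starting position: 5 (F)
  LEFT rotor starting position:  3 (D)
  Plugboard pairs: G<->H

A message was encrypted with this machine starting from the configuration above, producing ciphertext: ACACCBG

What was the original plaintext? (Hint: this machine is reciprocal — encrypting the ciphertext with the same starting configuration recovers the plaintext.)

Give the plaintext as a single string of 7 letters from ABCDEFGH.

Char 1 ('A'): step: R->6, L=3; A->plug->A->R->H->L->B->refl->D->L'->E->R'->F->plug->F
Char 2 ('C'): step: R->7, L=3; C->plug->C->R->A->L->H->refl->F->L'->D->R'->E->plug->E
Char 3 ('A'): step: R->0, L->4 (L advanced); A->plug->A->R->B->L->B->refl->D->L'->E->R'->H->plug->G
Char 4 ('C'): step: R->1, L=4; C->plug->C->R->B->L->B->refl->D->L'->E->R'->F->plug->F
Char 5 ('C'): step: R->2, L=4; C->plug->C->R->E->L->D->refl->B->L'->B->R'->D->plug->D
Char 6 ('B'): step: R->3, L=4; B->plug->B->R->D->L->C->refl->G->L'->H->R'->A->plug->A
Char 7 ('G'): step: R->4, L=4; G->plug->H->R->G->L->A->refl->E->L'->C->R'->A->plug->A

Answer: FEGFDAA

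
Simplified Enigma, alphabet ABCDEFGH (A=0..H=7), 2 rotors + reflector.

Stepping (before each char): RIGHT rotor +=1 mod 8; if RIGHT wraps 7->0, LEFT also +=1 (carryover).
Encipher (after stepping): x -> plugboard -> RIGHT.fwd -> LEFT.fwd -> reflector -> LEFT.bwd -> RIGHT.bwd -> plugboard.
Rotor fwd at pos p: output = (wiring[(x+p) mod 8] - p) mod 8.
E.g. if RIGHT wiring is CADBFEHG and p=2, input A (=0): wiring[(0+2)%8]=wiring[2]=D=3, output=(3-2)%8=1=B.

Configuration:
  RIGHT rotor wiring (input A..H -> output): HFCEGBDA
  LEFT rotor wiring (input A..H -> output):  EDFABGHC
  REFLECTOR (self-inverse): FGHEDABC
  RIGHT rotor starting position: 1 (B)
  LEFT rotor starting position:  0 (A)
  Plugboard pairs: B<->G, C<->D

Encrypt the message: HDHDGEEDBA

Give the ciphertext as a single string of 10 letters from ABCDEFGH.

Char 1 ('H'): step: R->2, L=0; H->plug->H->R->D->L->A->refl->F->L'->C->R'->B->plug->G
Char 2 ('D'): step: R->3, L=0; D->plug->C->R->G->L->H->refl->C->L'->H->R'->H->plug->H
Char 3 ('H'): step: R->4, L=0; H->plug->H->R->A->L->E->refl->D->L'->B->R'->F->plug->F
Char 4 ('D'): step: R->5, L=0; D->plug->C->R->D->L->A->refl->F->L'->C->R'->D->plug->C
Char 5 ('G'): step: R->6, L=0; G->plug->B->R->C->L->F->refl->A->L'->D->R'->H->plug->H
Char 6 ('E'): step: R->7, L=0; E->plug->E->R->F->L->G->refl->B->L'->E->R'->H->plug->H
Char 7 ('E'): step: R->0, L->1 (L advanced); E->plug->E->R->G->L->B->refl->G->L'->F->R'->B->plug->G
Char 8 ('D'): step: R->1, L=1; D->plug->C->R->D->L->A->refl->F->L'->E->R'->A->plug->A
Char 9 ('B'): step: R->2, L=1; B->plug->G->R->F->L->G->refl->B->L'->G->R'->F->plug->F
Char 10 ('A'): step: R->3, L=1; A->plug->A->R->B->L->E->refl->D->L'->H->R'->H->plug->H

Answer: GHFCHHGAFH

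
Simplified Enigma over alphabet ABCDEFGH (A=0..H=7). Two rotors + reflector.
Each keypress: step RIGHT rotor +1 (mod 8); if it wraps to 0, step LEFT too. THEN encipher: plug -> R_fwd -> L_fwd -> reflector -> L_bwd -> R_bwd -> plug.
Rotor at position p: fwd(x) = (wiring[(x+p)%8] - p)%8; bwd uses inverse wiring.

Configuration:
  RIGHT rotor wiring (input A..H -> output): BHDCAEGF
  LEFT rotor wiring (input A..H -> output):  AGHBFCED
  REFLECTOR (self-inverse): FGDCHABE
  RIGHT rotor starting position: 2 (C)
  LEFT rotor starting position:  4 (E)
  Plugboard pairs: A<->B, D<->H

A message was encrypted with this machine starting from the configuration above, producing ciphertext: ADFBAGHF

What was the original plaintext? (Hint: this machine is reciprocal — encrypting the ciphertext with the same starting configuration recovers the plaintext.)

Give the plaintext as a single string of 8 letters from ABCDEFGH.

Answer: FEGHDBDD

Derivation:
Char 1 ('A'): step: R->3, L=4; A->plug->B->R->F->L->C->refl->D->L'->G->R'->F->plug->F
Char 2 ('D'): step: R->4, L=4; D->plug->H->R->G->L->D->refl->C->L'->F->R'->E->plug->E
Char 3 ('F'): step: R->5, L=4; F->plug->F->R->G->L->D->refl->C->L'->F->R'->G->plug->G
Char 4 ('B'): step: R->6, L=4; B->plug->A->R->A->L->B->refl->G->L'->B->R'->D->plug->H
Char 5 ('A'): step: R->7, L=4; A->plug->B->R->C->L->A->refl->F->L'->H->R'->H->plug->D
Char 6 ('G'): step: R->0, L->5 (L advanced); G->plug->G->R->G->L->E->refl->H->L'->B->R'->A->plug->B
Char 7 ('H'): step: R->1, L=5; H->plug->D->R->H->L->A->refl->F->L'->A->R'->H->plug->D
Char 8 ('F'): step: R->2, L=5; F->plug->F->R->D->L->D->refl->C->L'->F->R'->H->plug->D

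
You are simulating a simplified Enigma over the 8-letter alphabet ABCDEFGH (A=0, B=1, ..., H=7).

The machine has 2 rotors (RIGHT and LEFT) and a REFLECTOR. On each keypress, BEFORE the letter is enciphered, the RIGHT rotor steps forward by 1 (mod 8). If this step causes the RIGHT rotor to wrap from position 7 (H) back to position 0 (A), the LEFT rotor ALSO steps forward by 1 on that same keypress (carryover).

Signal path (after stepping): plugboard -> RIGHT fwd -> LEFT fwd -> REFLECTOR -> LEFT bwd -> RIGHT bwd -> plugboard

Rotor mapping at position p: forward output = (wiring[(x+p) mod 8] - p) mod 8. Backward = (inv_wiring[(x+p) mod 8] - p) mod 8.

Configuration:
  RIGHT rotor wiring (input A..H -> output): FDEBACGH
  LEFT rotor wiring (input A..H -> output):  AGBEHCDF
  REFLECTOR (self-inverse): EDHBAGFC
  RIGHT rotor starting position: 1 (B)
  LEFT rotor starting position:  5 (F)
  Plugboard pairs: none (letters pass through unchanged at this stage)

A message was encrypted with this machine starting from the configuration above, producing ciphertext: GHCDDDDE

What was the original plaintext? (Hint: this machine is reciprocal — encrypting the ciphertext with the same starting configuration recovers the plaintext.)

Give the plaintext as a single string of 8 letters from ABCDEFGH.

Char 1 ('G'): step: R->2, L=5; G->plug->G->R->D->L->D->refl->B->L'->E->R'->E->plug->E
Char 2 ('H'): step: R->3, L=5; H->plug->H->R->B->L->G->refl->F->L'->A->R'->G->plug->G
Char 3 ('C'): step: R->4, L=5; C->plug->C->R->C->L->A->refl->E->L'->F->R'->H->plug->H
Char 4 ('D'): step: R->5, L=5; D->plug->D->R->A->L->F->refl->G->L'->B->R'->B->plug->B
Char 5 ('D'): step: R->6, L=5; D->plug->D->R->F->L->E->refl->A->L'->C->R'->G->plug->G
Char 6 ('D'): step: R->7, L=5; D->plug->D->R->F->L->E->refl->A->L'->C->R'->E->plug->E
Char 7 ('D'): step: R->0, L->6 (L advanced); D->plug->D->R->B->L->H->refl->C->L'->C->R'->F->plug->F
Char 8 ('E'): step: R->1, L=6; E->plug->E->R->B->L->H->refl->C->L'->C->R'->A->plug->A

Answer: EGHBGEFA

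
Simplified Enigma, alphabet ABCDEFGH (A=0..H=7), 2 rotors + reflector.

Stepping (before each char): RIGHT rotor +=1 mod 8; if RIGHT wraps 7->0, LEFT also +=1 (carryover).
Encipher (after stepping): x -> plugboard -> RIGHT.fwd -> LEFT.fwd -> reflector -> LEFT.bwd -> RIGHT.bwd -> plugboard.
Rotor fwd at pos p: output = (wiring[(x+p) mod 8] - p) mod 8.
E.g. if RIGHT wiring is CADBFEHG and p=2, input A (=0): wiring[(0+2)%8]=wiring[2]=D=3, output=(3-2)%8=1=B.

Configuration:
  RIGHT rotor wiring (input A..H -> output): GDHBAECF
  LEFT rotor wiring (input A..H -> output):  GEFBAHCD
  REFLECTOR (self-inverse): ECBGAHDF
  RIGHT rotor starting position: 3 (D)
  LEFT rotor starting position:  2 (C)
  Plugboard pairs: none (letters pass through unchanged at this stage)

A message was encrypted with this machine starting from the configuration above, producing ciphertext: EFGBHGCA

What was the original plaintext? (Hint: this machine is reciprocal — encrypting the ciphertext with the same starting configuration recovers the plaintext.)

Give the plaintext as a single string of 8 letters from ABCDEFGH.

Char 1 ('E'): step: R->4, L=2; E->plug->E->R->C->L->G->refl->D->L'->A->R'->B->plug->B
Char 2 ('F'): step: R->5, L=2; F->plug->F->R->C->L->G->refl->D->L'->A->R'->C->plug->C
Char 3 ('G'): step: R->6, L=2; G->plug->G->R->C->L->G->refl->D->L'->A->R'->C->plug->C
Char 4 ('B'): step: R->7, L=2; B->plug->B->R->H->L->C->refl->B->L'->F->R'->G->plug->G
Char 5 ('H'): step: R->0, L->3 (L advanced); H->plug->H->R->F->L->D->refl->G->L'->A->R'->E->plug->E
Char 6 ('G'): step: R->1, L=3; G->plug->G->R->E->L->A->refl->E->L'->C->R'->A->plug->A
Char 7 ('C'): step: R->2, L=3; C->plug->C->R->G->L->B->refl->C->L'->H->R'->B->plug->B
Char 8 ('A'): step: R->3, L=3; A->plug->A->R->G->L->B->refl->C->L'->H->R'->D->plug->D

Answer: BCCGEABD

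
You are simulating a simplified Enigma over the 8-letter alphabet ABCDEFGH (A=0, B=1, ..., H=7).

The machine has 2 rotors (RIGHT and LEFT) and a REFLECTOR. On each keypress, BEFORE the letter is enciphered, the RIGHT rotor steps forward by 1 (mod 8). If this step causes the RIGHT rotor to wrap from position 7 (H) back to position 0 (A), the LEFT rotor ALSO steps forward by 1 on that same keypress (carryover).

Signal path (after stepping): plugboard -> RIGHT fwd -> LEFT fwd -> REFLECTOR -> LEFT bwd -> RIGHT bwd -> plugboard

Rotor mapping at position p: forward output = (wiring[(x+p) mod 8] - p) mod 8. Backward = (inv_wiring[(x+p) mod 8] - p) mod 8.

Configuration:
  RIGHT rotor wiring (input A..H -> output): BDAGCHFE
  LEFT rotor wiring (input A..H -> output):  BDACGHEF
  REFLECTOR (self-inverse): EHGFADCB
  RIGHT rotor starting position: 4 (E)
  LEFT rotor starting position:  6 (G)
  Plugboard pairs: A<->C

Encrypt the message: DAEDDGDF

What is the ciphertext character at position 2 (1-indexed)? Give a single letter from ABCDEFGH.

Char 1 ('D'): step: R->5, L=6; D->plug->D->R->E->L->C->refl->G->L'->A->R'->B->plug->B
Char 2 ('A'): step: R->6, L=6; A->plug->C->R->D->L->F->refl->D->L'->C->R'->E->plug->E

E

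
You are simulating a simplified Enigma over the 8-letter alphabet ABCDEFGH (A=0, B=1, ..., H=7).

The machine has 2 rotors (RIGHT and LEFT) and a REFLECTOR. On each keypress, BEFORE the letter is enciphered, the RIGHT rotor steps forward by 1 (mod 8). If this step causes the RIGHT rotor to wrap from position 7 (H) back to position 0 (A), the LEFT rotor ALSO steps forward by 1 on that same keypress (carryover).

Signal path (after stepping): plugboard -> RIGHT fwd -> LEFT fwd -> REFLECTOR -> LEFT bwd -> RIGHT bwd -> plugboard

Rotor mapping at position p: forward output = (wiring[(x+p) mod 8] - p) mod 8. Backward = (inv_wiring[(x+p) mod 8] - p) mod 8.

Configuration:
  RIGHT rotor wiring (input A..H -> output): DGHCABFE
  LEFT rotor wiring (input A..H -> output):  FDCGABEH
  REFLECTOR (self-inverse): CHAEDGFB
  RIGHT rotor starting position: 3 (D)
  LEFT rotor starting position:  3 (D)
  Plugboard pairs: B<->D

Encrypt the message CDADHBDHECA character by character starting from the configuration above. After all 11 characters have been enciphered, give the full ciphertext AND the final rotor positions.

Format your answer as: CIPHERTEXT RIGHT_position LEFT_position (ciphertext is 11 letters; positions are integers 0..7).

Char 1 ('C'): step: R->4, L=3; C->plug->C->R->B->L->F->refl->G->L'->C->R'->F->plug->F
Char 2 ('D'): step: R->5, L=3; D->plug->B->R->A->L->D->refl->E->L'->E->R'->A->plug->A
Char 3 ('A'): step: R->6, L=3; A->plug->A->R->H->L->H->refl->B->L'->D->R'->H->plug->H
Char 4 ('D'): step: R->7, L=3; D->plug->B->R->E->L->E->refl->D->L'->A->R'->D->plug->B
Char 5 ('H'): step: R->0, L->4 (L advanced); H->plug->H->R->E->L->B->refl->H->L'->F->R'->G->plug->G
Char 6 ('B'): step: R->1, L=4; B->plug->D->R->H->L->C->refl->A->L'->C->R'->H->plug->H
Char 7 ('D'): step: R->2, L=4; D->plug->B->R->A->L->E->refl->D->L'->D->R'->E->plug->E
Char 8 ('H'): step: R->3, L=4; H->plug->H->R->E->L->B->refl->H->L'->F->R'->B->plug->D
Char 9 ('E'): step: R->4, L=4; E->plug->E->R->H->L->C->refl->A->L'->C->R'->F->plug->F
Char 10 ('C'): step: R->5, L=4; C->plug->C->R->H->L->C->refl->A->L'->C->R'->F->plug->F
Char 11 ('A'): step: R->6, L=4; A->plug->A->R->H->L->C->refl->A->L'->C->R'->G->plug->G
Final: ciphertext=FAHBGHEDFFG, RIGHT=6, LEFT=4

Answer: FAHBGHEDFFG 6 4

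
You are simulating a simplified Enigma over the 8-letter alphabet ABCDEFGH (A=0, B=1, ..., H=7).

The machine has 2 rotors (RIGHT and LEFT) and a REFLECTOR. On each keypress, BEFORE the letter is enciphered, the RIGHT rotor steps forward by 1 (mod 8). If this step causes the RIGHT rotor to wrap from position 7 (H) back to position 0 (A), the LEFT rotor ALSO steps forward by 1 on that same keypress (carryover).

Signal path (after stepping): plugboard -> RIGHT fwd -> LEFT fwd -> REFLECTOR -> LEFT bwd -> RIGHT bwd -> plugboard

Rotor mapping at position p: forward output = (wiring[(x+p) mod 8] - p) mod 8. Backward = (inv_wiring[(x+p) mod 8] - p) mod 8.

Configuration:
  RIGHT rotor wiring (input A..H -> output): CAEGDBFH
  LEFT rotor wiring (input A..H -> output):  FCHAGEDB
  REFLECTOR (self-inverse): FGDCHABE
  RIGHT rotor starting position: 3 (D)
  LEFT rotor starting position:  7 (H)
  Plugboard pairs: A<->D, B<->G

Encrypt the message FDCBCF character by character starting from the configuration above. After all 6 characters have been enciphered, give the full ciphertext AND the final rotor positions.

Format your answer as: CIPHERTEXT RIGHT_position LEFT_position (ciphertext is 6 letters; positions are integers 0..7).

Char 1 ('F'): step: R->4, L=7; F->plug->F->R->E->L->B->refl->G->L'->B->R'->C->plug->C
Char 2 ('D'): step: R->5, L=7; D->plug->A->R->E->L->B->refl->G->L'->B->R'->G->plug->B
Char 3 ('C'): step: R->6, L=7; C->plug->C->R->E->L->B->refl->G->L'->B->R'->B->plug->G
Char 4 ('B'): step: R->7, L=7; B->plug->G->R->C->L->D->refl->C->L'->A->R'->A->plug->D
Char 5 ('C'): step: R->0, L->0 (L advanced); C->plug->C->R->E->L->G->refl->B->L'->H->R'->H->plug->H
Char 6 ('F'): step: R->1, L=0; F->plug->F->R->E->L->G->refl->B->L'->H->R'->A->plug->D
Final: ciphertext=CBGDHD, RIGHT=1, LEFT=0

Answer: CBGDHD 1 0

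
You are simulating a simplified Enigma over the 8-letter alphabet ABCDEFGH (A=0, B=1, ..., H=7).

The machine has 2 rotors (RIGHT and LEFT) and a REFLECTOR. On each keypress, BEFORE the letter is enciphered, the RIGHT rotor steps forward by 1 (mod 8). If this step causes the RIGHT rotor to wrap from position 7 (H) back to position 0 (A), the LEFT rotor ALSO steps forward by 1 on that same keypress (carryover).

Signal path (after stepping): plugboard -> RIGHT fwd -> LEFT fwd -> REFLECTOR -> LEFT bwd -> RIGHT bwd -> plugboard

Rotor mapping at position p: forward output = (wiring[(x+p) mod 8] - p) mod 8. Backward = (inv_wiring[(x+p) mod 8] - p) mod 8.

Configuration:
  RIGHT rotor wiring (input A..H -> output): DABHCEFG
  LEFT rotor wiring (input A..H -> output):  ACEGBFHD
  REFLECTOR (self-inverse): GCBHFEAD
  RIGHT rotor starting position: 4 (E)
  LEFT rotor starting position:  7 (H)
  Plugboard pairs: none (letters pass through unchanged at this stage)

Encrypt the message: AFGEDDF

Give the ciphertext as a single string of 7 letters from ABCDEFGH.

Char 1 ('A'): step: R->5, L=7; A->plug->A->R->H->L->A->refl->G->L'->G->R'->D->plug->D
Char 2 ('F'): step: R->6, L=7; F->plug->F->R->B->L->B->refl->C->L'->F->R'->C->plug->C
Char 3 ('G'): step: R->7, L=7; G->plug->G->R->F->L->C->refl->B->L'->B->R'->C->plug->C
Char 4 ('E'): step: R->0, L->0 (L advanced); E->plug->E->R->C->L->E->refl->F->L'->F->R'->G->plug->G
Char 5 ('D'): step: R->1, L=0; D->plug->D->R->B->L->C->refl->B->L'->E->R'->F->plug->F
Char 6 ('D'): step: R->2, L=0; D->plug->D->R->C->L->E->refl->F->L'->F->R'->B->plug->B
Char 7 ('F'): step: R->3, L=0; F->plug->F->R->A->L->A->refl->G->L'->D->R'->E->plug->E

Answer: DCCGFBE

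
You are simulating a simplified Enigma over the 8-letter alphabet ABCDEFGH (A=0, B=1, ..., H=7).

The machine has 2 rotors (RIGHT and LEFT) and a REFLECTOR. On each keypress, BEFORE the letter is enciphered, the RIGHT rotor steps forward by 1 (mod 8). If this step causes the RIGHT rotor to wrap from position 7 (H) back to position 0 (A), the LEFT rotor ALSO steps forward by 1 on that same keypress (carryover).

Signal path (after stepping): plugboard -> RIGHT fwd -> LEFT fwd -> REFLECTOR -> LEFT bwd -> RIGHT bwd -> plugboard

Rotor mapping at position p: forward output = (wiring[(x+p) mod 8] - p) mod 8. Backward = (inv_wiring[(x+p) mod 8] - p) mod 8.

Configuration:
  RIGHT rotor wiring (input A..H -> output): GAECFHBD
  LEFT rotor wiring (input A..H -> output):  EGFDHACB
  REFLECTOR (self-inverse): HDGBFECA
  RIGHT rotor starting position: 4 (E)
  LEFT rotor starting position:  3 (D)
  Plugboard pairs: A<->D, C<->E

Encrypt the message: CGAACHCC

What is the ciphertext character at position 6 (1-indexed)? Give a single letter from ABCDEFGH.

Char 1 ('C'): step: R->5, L=3; C->plug->E->R->D->L->H->refl->A->L'->A->R'->H->plug->H
Char 2 ('G'): step: R->6, L=3; G->plug->G->R->H->L->C->refl->G->L'->E->R'->F->plug->F
Char 3 ('A'): step: R->7, L=3; A->plug->D->R->F->L->B->refl->D->L'->G->R'->F->plug->F
Char 4 ('A'): step: R->0, L->4 (L advanced); A->plug->D->R->C->L->G->refl->C->L'->F->R'->E->plug->C
Char 5 ('C'): step: R->1, L=4; C->plug->E->R->G->L->B->refl->D->L'->A->R'->F->plug->F
Char 6 ('H'): step: R->2, L=4; H->plug->H->R->G->L->B->refl->D->L'->A->R'->B->plug->B

B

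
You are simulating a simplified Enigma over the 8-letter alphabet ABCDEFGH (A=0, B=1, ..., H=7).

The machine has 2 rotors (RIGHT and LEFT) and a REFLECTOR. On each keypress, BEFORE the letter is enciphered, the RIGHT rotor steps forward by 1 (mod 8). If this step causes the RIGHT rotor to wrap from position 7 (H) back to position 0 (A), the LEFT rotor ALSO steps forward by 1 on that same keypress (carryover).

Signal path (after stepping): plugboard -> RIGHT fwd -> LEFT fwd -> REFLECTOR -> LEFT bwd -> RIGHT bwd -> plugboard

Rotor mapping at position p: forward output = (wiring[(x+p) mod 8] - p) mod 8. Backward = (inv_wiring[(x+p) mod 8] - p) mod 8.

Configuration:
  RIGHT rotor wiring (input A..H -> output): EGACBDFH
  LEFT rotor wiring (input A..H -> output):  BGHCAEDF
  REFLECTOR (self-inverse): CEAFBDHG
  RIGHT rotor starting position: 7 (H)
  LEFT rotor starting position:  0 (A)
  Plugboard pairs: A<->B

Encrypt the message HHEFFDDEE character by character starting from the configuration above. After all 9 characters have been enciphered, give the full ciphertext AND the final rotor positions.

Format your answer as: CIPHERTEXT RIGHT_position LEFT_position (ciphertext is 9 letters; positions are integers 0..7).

Char 1 ('H'): step: R->0, L->1 (L advanced); H->plug->H->R->H->L->A->refl->C->L'->F->R'->G->plug->G
Char 2 ('H'): step: R->1, L=1; H->plug->H->R->D->L->H->refl->G->L'->B->R'->C->plug->C
Char 3 ('E'): step: R->2, L=1; E->plug->E->R->D->L->H->refl->G->L'->B->R'->D->plug->D
Char 4 ('F'): step: R->3, L=1; F->plug->F->R->B->L->G->refl->H->L'->D->R'->G->plug->G
Char 5 ('F'): step: R->4, L=1; F->plug->F->R->C->L->B->refl->E->L'->G->R'->H->plug->H
Char 6 ('D'): step: R->5, L=1; D->plug->D->R->H->L->A->refl->C->L'->F->R'->G->plug->G
Char 7 ('D'): step: R->6, L=1; D->plug->D->R->A->L->F->refl->D->L'->E->R'->F->plug->F
Char 8 ('E'): step: R->7, L=1; E->plug->E->R->D->L->H->refl->G->L'->B->R'->D->plug->D
Char 9 ('E'): step: R->0, L->2 (L advanced); E->plug->E->R->B->L->A->refl->C->L'->D->R'->F->plug->F
Final: ciphertext=GCDGHGFDF, RIGHT=0, LEFT=2

Answer: GCDGHGFDF 0 2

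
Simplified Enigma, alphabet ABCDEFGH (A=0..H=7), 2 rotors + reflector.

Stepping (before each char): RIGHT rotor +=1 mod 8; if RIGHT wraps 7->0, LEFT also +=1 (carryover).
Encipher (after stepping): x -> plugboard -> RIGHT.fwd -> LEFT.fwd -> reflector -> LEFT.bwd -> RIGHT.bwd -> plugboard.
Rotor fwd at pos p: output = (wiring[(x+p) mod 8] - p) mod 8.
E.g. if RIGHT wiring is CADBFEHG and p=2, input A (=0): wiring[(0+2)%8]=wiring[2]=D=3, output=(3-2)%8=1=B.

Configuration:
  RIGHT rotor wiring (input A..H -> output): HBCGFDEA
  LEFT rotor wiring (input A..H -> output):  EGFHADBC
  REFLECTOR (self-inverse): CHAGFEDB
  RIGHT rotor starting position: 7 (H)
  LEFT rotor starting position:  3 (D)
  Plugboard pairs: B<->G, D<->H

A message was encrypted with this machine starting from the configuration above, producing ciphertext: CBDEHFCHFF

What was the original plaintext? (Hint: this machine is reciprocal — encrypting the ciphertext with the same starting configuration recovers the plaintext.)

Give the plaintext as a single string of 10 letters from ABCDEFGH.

Char 1 ('C'): step: R->0, L->4 (L advanced); C->plug->C->R->C->L->F->refl->E->L'->A->R'->H->plug->D
Char 2 ('B'): step: R->1, L=4; B->plug->G->R->H->L->D->refl->G->L'->D->R'->F->plug->F
Char 3 ('D'): step: R->2, L=4; D->plug->H->R->H->L->D->refl->G->L'->D->R'->C->plug->C
Char 4 ('E'): step: R->3, L=4; E->plug->E->R->F->L->C->refl->A->L'->E->R'->F->plug->F
Char 5 ('H'): step: R->4, L=4; H->plug->D->R->E->L->A->refl->C->L'->F->R'->F->plug->F
Char 6 ('F'): step: R->5, L=4; F->plug->F->R->F->L->C->refl->A->L'->E->R'->E->plug->E
Char 7 ('C'): step: R->6, L=4; C->plug->C->R->B->L->H->refl->B->L'->G->R'->A->plug->A
Char 8 ('H'): step: R->7, L=4; H->plug->D->R->D->L->G->refl->D->L'->H->R'->E->plug->E
Char 9 ('F'): step: R->0, L->5 (L advanced); F->plug->F->R->D->L->H->refl->B->L'->E->R'->G->plug->B
Char 10 ('F'): step: R->1, L=5; F->plug->F->R->D->L->H->refl->B->L'->E->R'->D->plug->H

Answer: DFCFFEAEBH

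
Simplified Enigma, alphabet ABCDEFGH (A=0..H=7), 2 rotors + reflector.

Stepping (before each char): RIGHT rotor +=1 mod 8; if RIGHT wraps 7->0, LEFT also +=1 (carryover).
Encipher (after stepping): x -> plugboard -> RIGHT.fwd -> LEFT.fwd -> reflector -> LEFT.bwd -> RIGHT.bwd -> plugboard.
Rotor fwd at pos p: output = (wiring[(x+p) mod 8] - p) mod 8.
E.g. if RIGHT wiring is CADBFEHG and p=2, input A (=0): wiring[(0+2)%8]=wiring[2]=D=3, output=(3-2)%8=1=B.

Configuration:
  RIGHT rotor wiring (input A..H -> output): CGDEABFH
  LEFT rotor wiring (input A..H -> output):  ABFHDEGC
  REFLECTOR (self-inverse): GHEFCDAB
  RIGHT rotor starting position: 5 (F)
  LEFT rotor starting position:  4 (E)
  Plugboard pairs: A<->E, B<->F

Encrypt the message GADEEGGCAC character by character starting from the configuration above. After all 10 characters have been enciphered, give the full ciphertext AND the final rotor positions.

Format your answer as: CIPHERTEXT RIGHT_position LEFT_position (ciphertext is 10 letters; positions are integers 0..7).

Char 1 ('G'): step: R->6, L=4; G->plug->G->R->C->L->C->refl->E->L'->E->R'->C->plug->C
Char 2 ('A'): step: R->7, L=4; A->plug->E->R->F->L->F->refl->D->L'->H->R'->C->plug->C
Char 3 ('D'): step: R->0, L->5 (L advanced); D->plug->D->R->E->L->E->refl->C->L'->G->R'->B->plug->F
Char 4 ('E'): step: R->1, L=5; E->plug->A->R->F->L->A->refl->G->L'->H->R'->D->plug->D
Char 5 ('E'): step: R->2, L=5; E->plug->A->R->B->L->B->refl->H->L'->A->R'->G->plug->G
Char 6 ('G'): step: R->3, L=5; G->plug->G->R->D->L->D->refl->F->L'->C->R'->D->plug->D
Char 7 ('G'): step: R->4, L=5; G->plug->G->R->H->L->G->refl->A->L'->F->R'->B->plug->F
Char 8 ('C'): step: R->5, L=5; C->plug->C->R->C->L->F->refl->D->L'->D->R'->H->plug->H
Char 9 ('A'): step: R->6, L=5; A->plug->E->R->F->L->A->refl->G->L'->H->R'->A->plug->E
Char 10 ('C'): step: R->7, L=5; C->plug->C->R->H->L->G->refl->A->L'->F->R'->E->plug->A
Final: ciphertext=CCFDGDFHEA, RIGHT=7, LEFT=5

Answer: CCFDGDFHEA 7 5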